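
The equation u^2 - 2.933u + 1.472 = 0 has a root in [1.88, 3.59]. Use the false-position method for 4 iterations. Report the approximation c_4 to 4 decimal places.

f(1.880000) = -0.507640, f(3.590000) = 3.830630
step 1: c = 2.080095, f(c) = -0.302124 < 0 → new bracket [2.080095, 3.590000]
step 2: c = 2.190476, f(c) = -0.154481 < 0 → new bracket [2.190476, 3.590000]
step 3: c = 2.244728, f(c) = -0.072984 < 0 → new bracket [2.244728, 3.590000]
step 4: c = 2.269880, f(c) = -0.033203 < 0 → new bracket [2.269880, 3.590000]

2.2699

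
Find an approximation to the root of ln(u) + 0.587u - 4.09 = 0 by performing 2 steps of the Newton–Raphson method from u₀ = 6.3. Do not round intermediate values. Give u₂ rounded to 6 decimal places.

4.431290

f'(u) = 1/u + 0.587
u_0 = 6.300000: f = 1.448650, f' = 0.745730 → u_1 = 6.300000 - (1.448650)/(0.745730) = 4.357408
u_1 = 4.357408: f = -0.060324, f' = 0.816494 → u_2 = 4.357408 - (-0.060324)/(0.816494) = 4.431290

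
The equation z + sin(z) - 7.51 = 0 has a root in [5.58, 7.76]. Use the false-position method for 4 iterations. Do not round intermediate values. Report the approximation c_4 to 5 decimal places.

f(5.580000) = -2.576651, f(7.760000) = 1.245587
step 1: c = 7.049584, f(c) = 0.233129 > 0 → new bracket [5.580000, 7.049584]
step 2: c = 6.927652, f(c) = 0.018424 > 0 → new bracket [5.580000, 6.927652]
step 3: c = 6.918084, f(c) = 0.001180 > 0 → new bracket [5.580000, 6.918084]
step 4: c = 6.917472, f(c) = 0.000074 > 0 → new bracket [5.580000, 6.917472]

6.91747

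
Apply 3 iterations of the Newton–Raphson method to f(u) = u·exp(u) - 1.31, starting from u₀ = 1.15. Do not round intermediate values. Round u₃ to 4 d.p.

0.6704

f'(u) = (u + 1)·exp(u)
u_0 = 1.150000: f = 2.321922, f' = 6.790115 → u_1 = 1.150000 - (2.321922)/(6.790115) = 0.808044
u_1 = 0.808044: f = 0.502858, f' = 4.056373 → u_2 = 0.808044 - (0.502858)/(4.056373) = 0.684076
u_2 = 0.684076: f = 0.045798, f' = 3.337739 → u_3 = 0.684076 - (0.045798)/(3.337739) = 0.670355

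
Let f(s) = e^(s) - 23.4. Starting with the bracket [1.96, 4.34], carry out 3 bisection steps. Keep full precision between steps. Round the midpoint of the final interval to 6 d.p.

f(1.960000) = -16.300673, f(4.340000) = 53.307539 (opposite signs)
step 1: m = 3.150000, f(m) = -0.063935 < 0 → root in [3.150000, 4.340000]
step 2: m = 3.745000, f(m) = 18.909007 > 0 → root in [3.150000, 3.745000]
step 3: m = 3.447500, f(m) = 8.021740 > 0 → root in [3.150000, 3.447500]
Midpoint of [3.150000, 3.447500] = 3.298750

3.298750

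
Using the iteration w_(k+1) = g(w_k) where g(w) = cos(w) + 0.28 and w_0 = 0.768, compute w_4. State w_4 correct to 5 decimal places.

w_1 = g(0.768000) = 0.999302
w_2 = g(0.999302) = 0.820890
w_3 = g(0.820890) = 0.961570
w_4 = g(0.961570) = 0.852233

0.85223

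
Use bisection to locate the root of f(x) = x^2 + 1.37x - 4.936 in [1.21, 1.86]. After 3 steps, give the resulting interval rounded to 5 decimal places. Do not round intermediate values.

[1.61625, 1.69750]

f(1.210000) = -1.814200, f(1.860000) = 1.071800 (opposite signs)
step 1: m = 1.535000, f(m) = -0.476825 < 0 → root in [1.535000, 1.860000]
step 2: m = 1.697500, f(m) = 0.271081 > 0 → root in [1.535000, 1.697500]
step 3: m = 1.616250, f(m) = -0.109473 < 0 → root in [1.616250, 1.697500]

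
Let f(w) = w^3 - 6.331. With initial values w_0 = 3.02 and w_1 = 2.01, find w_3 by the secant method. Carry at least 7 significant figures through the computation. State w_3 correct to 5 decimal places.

1.85529

f(w_0) = 21.212608, f(w_1) = 1.789601
w_2 = 2.010000 - (1.789601)·(2.010000 - 3.020000)/(1.789601 - (21.212608)) = 1.916940; f(w_2) = 0.713105
w_3 = 1.916940 - (0.713105)·(1.916940 - 2.010000)/(0.713105 - (1.789601)) = 1.855295; f(w_3) = 0.055145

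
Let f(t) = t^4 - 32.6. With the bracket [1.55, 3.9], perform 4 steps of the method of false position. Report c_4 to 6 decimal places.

f(1.550000) = -26.827994, f(3.900000) = 198.744100
step 1: c = 1.829493, f(c) = -21.397296 < 0 → new bracket [1.829493, 3.900000]
step 2: c = 2.030742, f(c) = -15.593343 < 0 → new bracket [2.030742, 3.900000]
step 3: c = 2.166733, f(c) = -10.559492 < 0 → new bracket [2.166733, 3.900000]
step 4: c = 2.254177, f(c) = -6.780231 < 0 → new bracket [2.254177, 3.900000]

2.254177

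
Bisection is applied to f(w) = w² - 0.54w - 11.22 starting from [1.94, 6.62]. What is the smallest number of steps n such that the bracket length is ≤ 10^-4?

Initial width b − a = 6.62 − 1.94 = 4.680000.
After n steps the width is (b−a)/2^n; need (b−a)/2^n ≤ 10^-4.
So n ≥ log₂(4.680000/10^-4) = log₂(46800.0000) ≈ 15.5142.
Hence n = 16.

16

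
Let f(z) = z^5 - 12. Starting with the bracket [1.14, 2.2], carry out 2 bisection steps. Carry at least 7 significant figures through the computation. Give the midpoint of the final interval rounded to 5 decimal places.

1.53750

f(1.140000) = -10.074585, f(2.200000) = 39.536320 (opposite signs)
step 1: m = 1.670000, f(m) = 0.989199 > 0 → root in [1.140000, 1.670000]
step 2: m = 1.405000, f(m) = -6.525032 < 0 → root in [1.405000, 1.670000]
Midpoint of [1.405000, 1.670000] = 1.537500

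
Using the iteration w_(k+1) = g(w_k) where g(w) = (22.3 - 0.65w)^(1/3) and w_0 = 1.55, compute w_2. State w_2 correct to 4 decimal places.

w_1 = g(1.550000) = 2.771674
w_2 = g(2.771674) = 2.736781

2.7368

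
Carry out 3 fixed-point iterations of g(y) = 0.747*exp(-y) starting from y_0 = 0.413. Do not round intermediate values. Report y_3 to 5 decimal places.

y_1 = g(0.413000) = 0.494262
y_2 = g(0.494262) = 0.455686
y_3 = g(0.455686) = 0.473608

0.47361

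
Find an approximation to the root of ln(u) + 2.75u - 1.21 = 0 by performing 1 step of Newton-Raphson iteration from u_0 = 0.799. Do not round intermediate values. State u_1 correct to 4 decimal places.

0.6084

f'(u) = 1/u + 2.75
u_0 = 0.799000: f = 0.762856, f' = 4.001564 → u_1 = 0.799000 - (0.762856)/(4.001564) = 0.608361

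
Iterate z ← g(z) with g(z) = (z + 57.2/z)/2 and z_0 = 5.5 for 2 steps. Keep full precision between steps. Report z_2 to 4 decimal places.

z_1 = g(5.500000) = 7.950000
z_2 = g(7.950000) = 7.572484

7.5725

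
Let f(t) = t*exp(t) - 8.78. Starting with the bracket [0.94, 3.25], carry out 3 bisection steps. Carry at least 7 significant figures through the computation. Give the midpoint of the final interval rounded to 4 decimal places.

f(0.940000) = -6.373617, f(3.250000) = 75.038605 (opposite signs)
step 1: m = 2.095000, f(m) = 8.242799 > 0 → root in [0.940000, 2.095000]
step 2: m = 1.517500, f(m) = -1.858972 < 0 → root in [1.517500, 2.095000]
step 3: m = 1.806250, f(m) = 2.215684 > 0 → root in [1.517500, 1.806250]
Midpoint of [1.517500, 1.806250] = 1.661875

1.6619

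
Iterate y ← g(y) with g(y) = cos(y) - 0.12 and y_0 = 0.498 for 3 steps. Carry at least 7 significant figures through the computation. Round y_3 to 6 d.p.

y_1 = g(0.498000) = 0.758540
y_2 = g(0.758540) = 0.605841
y_3 = g(0.605841) = 0.702023

0.702023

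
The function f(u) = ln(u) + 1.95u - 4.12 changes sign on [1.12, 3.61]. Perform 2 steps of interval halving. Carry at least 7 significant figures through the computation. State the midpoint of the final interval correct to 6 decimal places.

f(1.120000) = -1.822671, f(3.610000) = 4.203208 (opposite signs)
step 1: m = 2.365000, f(m) = 1.352528 > 0 → root in [1.120000, 2.365000]
step 2: m = 1.742500, f(m) = -0.166804 < 0 → root in [1.742500, 2.365000]
Midpoint of [1.742500, 2.365000] = 2.053750

2.053750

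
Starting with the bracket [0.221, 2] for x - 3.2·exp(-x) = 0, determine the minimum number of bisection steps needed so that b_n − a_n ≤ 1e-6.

21

Initial width b − a = 2 − 0.221 = 1.779000.
After n steps the width is (b−a)/2^n; need (b−a)/2^n ≤ 1e-6.
So n ≥ log₂(1.779000/1e-6) = log₂(1779000.0000) ≈ 20.7626.
Hence n = 21.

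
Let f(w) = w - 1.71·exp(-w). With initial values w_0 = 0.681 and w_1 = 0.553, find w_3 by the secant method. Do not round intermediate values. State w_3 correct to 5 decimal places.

f(w_0) = -0.184449, f(w_1) = -0.430629
w_2 = 0.553000 - (-0.430629)·(0.553000 - 0.681000)/(-0.430629 - (-0.184449)) = 0.776904; f(w_2) = -0.009402
w_3 = 0.776904 - (-0.009402)·(0.776904 - 0.553000)/(-0.009402 - (-0.430629)) = 0.781901; f(w_3) = -0.000484

0.78190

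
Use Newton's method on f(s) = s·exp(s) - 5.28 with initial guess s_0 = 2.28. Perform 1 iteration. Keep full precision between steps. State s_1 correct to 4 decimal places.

Newton update: s ← s − f(s)/f'(s).
f'(s) = (s + 1)·exp(s)
s_0 = 2.280000: f = 17.010831, f' = 32.067512 → s_1 = 2.280000 - (17.010831)/(32.067512) = 1.749531

1.7495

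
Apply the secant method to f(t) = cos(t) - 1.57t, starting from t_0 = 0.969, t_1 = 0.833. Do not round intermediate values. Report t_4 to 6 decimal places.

0.544753

Secant update: t_(k+1) = t_k − f(t_k)·(t_k − t_(k-1))/(f(t_k) − f(t_(k-1))).
f(t_0) = -0.955206, f(t_1) = -0.635151
t_2 = 0.833000 - (-0.635151)·(0.833000 - 0.969000)/(-0.635151 - (-0.955206)) = 0.563107; f(t_2) = -0.038477
t_3 = 0.563107 - (-0.038477)·(0.563107 - 0.833000)/(-0.038477 - (-0.635151)) = 0.545703; f(t_3) = -0.001990
t_4 = 0.545703 - (-0.001990)·(0.545703 - 0.563107)/(-0.001990 - (-0.038477)) = 0.544753; f(t_4) = -0.000007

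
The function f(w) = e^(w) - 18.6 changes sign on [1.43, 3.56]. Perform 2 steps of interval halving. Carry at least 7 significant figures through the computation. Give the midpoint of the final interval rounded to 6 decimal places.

f(1.430000) = -14.421301, f(3.560000) = 16.563197 (opposite signs)
step 1: m = 2.495000, f(m) = -6.478266 < 0 → root in [2.495000, 3.560000]
step 2: m = 3.027500, f(m) = 2.045554 > 0 → root in [2.495000, 3.027500]
Midpoint of [2.495000, 3.027500] = 2.761250

2.761250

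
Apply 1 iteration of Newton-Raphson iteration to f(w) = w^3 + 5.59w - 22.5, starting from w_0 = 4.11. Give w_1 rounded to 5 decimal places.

f'(w) = 3w^2 + 5.59
w_0 = 4.110000: f = 69.901431, f' = 56.266300 → w_1 = 4.110000 - (69.901431)/(56.266300) = 2.867668

2.86767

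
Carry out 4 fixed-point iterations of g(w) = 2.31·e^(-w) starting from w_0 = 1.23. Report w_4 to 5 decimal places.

1.13262

w_1 = g(1.230000) = 0.675196
w_2 = g(0.675196) = 1.175921
w_3 = g(1.175921) = 0.712715
w_4 = g(0.712715) = 1.132619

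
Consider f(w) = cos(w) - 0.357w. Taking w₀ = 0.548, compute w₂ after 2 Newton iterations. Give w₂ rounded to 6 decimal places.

f'(w) = -sin(w) - 0.357
w_0 = 0.548000: f = 0.657932, f' = -0.877981 → w_1 = 0.548000 - (0.657932)/(-0.877981) = 1.297369
w_1 = 1.297369: f = -0.193128, f' = -1.319851 → w_2 = 1.297369 - (-0.193128)/(-1.319851) = 1.151044

1.151044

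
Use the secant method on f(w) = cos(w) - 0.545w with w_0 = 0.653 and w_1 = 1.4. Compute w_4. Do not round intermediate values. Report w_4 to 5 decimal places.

0.99662

f(w_0) = 0.438380, f(w_1) = -0.593033
w_2 = 1.400000 - (-0.593033)·(1.400000 - 0.653000)/(-0.593033 - (0.438380)) = 0.970496; f(w_2) = 0.035970
w_3 = 0.970496 - (0.035970)·(0.970496 - 1.400000)/(0.035970 - (-0.593033)) = 0.995058; f(w_3) = 0.002148
w_4 = 0.995058 - (0.002148)·(0.995058 - 0.970496)/(0.002148 - (0.035970)) = 0.996618; f(w_4) = -0.000011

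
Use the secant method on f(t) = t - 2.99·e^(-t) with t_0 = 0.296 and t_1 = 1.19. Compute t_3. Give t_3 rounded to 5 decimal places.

1.04719

f(t_0) = -1.927924, f(t_1) = 0.280378
t_2 = 1.190000 - (0.280378)·(1.190000 - 0.296000)/(0.280378 - (-1.927924)) = 1.076493; f(t_2) = 0.057535
t_3 = 1.076493 - (0.057535)·(1.076493 - 1.190000)/(0.057535 - (0.280378)) = 1.047187; f(t_3) = -0.002074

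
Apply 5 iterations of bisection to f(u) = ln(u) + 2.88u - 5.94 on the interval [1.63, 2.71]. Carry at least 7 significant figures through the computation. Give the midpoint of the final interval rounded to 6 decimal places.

1.849375

f(1.630000) = -0.757020, f(2.710000) = 2.861749 (opposite signs)
step 1: m = 2.170000, f(m) = 1.084327 > 0 → root in [1.630000, 2.170000]
step 2: m = 1.900000, f(m) = 0.173854 > 0 → root in [1.630000, 1.900000]
step 3: m = 1.765000, f(m) = -0.288649 < 0 → root in [1.765000, 1.900000]
step 4: m = 1.832500, f(m) = -0.056719 < 0 → root in [1.832500, 1.900000]
step 5: m = 1.866250, f(m) = 0.058731 > 0 → root in [1.832500, 1.866250]
Midpoint of [1.832500, 1.866250] = 1.849375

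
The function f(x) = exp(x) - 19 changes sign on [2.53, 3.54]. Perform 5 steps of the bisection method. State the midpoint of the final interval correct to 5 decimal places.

f(2.530000) = -6.446494, f(3.540000) = 15.466919 (opposite signs)
step 1: m = 3.035000, f(m) = 1.800978 > 0 → root in [2.530000, 3.035000]
step 2: m = 2.782500, f(m) = -2.840631 < 0 → root in [2.782500, 3.035000]
step 3: m = 2.908750, f(m) = -0.666133 < 0 → root in [2.908750, 3.035000]
step 4: m = 2.971875, f(m) = 0.528501 > 0 → root in [2.908750, 2.971875]
step 5: m = 2.940313, f(m) = -0.078242 < 0 → root in [2.940313, 2.971875]
Midpoint of [2.940313, 2.971875] = 2.956094

2.95609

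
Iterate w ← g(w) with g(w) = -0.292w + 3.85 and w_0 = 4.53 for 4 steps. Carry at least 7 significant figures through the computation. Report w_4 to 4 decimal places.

w_1 = g(4.530000) = 2.527240
w_2 = g(2.527240) = 3.112046
w_3 = g(3.112046) = 2.941283
w_4 = g(2.941283) = 2.991145

2.9911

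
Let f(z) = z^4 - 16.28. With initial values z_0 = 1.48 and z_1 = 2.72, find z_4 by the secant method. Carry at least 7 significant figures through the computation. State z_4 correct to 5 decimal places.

Secant update: z_(k+1) = z_k − f(z_k)·(z_k − z_(k-1))/(f(z_k) − f(z_(k-1))).
f(z_0) = -11.482148, f(z_1) = 38.456323
z_2 = 2.720000 - (38.456323)·(2.720000 - 1.480000)/(38.456323 - (-11.482148)) = 1.765108; f(z_2) = -6.572995
z_3 = 1.765108 - (-6.572995)·(1.765108 - 2.720000)/(-6.572995 - (38.456323)) = 1.904495; f(z_3) = -3.124135
z_4 = 1.904495 - (-3.124135)·(1.904495 - 1.765108)/(-3.124135 - (-6.572995)) = 2.030758; f(z_4) = 0.727199

2.03076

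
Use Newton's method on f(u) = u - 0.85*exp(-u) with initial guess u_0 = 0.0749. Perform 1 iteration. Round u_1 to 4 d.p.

f'(u) = 1 + 0.85*exp(-u)
u_0 = 0.074900: f = -0.713761, f' = 1.788661 → u_1 = 0.074900 - (-0.713761)/(1.788661) = 0.473948

0.4739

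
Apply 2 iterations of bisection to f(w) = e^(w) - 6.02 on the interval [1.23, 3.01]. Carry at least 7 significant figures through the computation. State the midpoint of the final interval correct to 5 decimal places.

f(1.230000) = -2.598770, f(3.010000) = 14.267400 (opposite signs)
step 1: m = 2.120000, f(m) = 2.311137 > 0 → root in [1.230000, 2.120000]
step 2: m = 1.675000, f(m) = -0.681205 < 0 → root in [1.675000, 2.120000]
Midpoint of [1.675000, 2.120000] = 1.897500

1.89750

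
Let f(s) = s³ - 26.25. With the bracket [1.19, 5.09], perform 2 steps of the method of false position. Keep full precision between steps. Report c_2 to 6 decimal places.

f(1.190000) = -24.564841, f(5.090000) = 105.622229
step 1: c = 1.925886, f(c) = -19.106815 < 0 → new bracket [1.925886, 5.090000]
step 2: c = 2.410586, f(c) = -12.242266 < 0 → new bracket [2.410586, 5.090000]

2.410586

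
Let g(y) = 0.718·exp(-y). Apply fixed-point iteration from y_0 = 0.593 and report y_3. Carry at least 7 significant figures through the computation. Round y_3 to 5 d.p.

0.44303

y_1 = g(0.593000) = 0.396815
y_2 = g(0.396815) = 0.482825
y_3 = g(0.482825) = 0.443033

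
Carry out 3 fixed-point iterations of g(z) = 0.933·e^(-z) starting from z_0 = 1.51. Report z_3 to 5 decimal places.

0.43667

z_1 = g(1.510000) = 0.206109
z_2 = g(0.206109) = 0.759223
z_3 = g(0.759223) = 0.436672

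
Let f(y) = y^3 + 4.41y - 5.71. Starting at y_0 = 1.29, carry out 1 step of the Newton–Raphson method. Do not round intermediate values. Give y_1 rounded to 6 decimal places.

1.063929

f'(y) = 3y^2 + 4.41
y_0 = 1.290000: f = 2.125589, f' = 9.402300 → y_1 = 1.290000 - (2.125589)/(9.402300) = 1.063929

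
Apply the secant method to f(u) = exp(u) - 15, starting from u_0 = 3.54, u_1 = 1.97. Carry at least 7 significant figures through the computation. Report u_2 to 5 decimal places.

Secant update: u_(k+1) = u_k − f(u_k)·(u_k − u_(k-1))/(f(u_k) − f(u_(k-1))).
f(u_0) = 19.466919, f(u_1) = -7.829324
u_2 = 1.970000 - (-7.829324)·(1.970000 - 3.540000)/(-7.829324 - (19.466919)) = 2.420320; f(u_2) = -3.750544

2.42032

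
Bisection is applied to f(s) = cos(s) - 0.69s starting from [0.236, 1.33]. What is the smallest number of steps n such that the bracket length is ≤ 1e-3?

Initial width b − a = 1.33 − 0.236 = 1.094000.
After n steps the width is (b−a)/2^n; need (b−a)/2^n ≤ 1e-3.
So n ≥ log₂(1.094000/1e-3) = log₂(1094.0000) ≈ 10.0954.
Hence n = 11.

11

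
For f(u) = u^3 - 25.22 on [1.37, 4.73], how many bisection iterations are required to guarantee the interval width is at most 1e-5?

19

Initial width b − a = 4.73 − 1.37 = 3.360000.
After n steps the width is (b−a)/2^n; need (b−a)/2^n ≤ 1e-5.
So n ≥ log₂(3.360000/1e-5) = log₂(336000.0000) ≈ 18.3581.
Hence n = 19.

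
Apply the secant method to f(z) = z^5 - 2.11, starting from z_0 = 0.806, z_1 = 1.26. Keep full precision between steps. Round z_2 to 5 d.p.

f(z_0) = -1.769846, f(z_1) = 1.065797
z_2 = 1.260000 - (1.065797)·(1.260000 - 0.806000)/(1.065797 - (-1.769846)) = 1.089361; f(z_2) = -0.575882

1.08936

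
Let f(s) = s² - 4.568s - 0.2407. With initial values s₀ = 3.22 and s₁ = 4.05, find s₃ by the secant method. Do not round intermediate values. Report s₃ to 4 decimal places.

Secant update: s_(k+1) = s_k − f(s_k)·(s_k − s_(k-1))/(f(s_k) − f(s_(k-1))).
f(s_0) = -4.581260, f(s_1) = -2.338600
s_2 = 4.050000 - (-2.338600)·(4.050000 - 3.220000)/(-2.338600 - (-4.581260)) = 4.915507; f(s_2) = 1.467473
s_3 = 4.915507 - (1.467473)·(4.915507 - 4.050000)/(1.467473 - (-2.338600)) = 4.581801; f(s_3) = -0.177465

4.5818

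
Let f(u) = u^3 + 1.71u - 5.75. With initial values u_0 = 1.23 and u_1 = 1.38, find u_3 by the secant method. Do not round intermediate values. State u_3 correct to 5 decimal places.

Secant update: u_(k+1) = u_k − f(u_k)·(u_k − u_(k-1))/(f(u_k) − f(u_(k-1))).
f(u_0) = -1.785833, f(u_1) = -0.762128
u_2 = 1.380000 - (-0.762128)·(1.380000 - 1.230000)/(-0.762128 - (-1.785833)) = 1.491672; f(u_2) = 0.119857
u_3 = 1.491672 - (0.119857)·(1.491672 - 1.380000)/(0.119857 - (-0.762128)) = 1.476496; f(u_3) = -0.006367

1.47650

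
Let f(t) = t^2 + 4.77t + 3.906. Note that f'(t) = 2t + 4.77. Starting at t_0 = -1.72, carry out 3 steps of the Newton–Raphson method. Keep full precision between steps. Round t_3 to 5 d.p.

t_0 = -1.720000: f = -1.340000, f' = 1.330000 → t_1 = -1.720000 - (-1.340000)/(1.330000) = -0.712481
t_1 = -0.712481: f = 1.015094, f' = 3.345038 → t_2 = -0.712481 - (1.015094)/(3.345038) = -1.015944
t_2 = -1.015944: f = 0.092090, f' = 2.738112 → t_3 = -1.015944 - (0.092090)/(2.738112) = -1.049576

-1.04958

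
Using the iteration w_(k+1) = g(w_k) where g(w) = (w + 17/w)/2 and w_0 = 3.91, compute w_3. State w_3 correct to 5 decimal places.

4.12311

w_1 = g(3.910000) = 4.128913
w_2 = g(4.128913) = 4.123110
w_3 = g(4.123110) = 4.123106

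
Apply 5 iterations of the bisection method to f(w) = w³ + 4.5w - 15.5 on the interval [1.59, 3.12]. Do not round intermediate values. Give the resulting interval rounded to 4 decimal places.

[1.8769, 1.9247]

f(1.590000) = -4.325321, f(3.120000) = 28.911328 (opposite signs)
step 1: m = 2.355000, f(m) = 8.158389 > 0 → root in [1.590000, 2.355000]
step 2: m = 1.972500, f(m) = 1.050767 > 0 → root in [1.590000, 1.972500]
step 3: m = 1.781250, f(m) = -1.832733 < 0 → root in [1.781250, 1.972500]
step 4: m = 1.876875, f(m) = -0.442470 < 0 → root in [1.876875, 1.972500]
step 5: m = 1.924688, f(m) = 0.290948 > 0 → root in [1.876875, 1.924688]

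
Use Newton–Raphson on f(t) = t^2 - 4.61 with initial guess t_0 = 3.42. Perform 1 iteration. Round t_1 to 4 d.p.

2.3840

f'(t) = 2t
t_0 = 3.420000: f = 7.086400, f' = 6.840000 → t_1 = 3.420000 - (7.086400)/(6.840000) = 2.383977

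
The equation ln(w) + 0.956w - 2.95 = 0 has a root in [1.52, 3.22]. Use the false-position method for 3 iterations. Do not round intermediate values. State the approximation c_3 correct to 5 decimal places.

f(1.520000) = -1.078170, f(3.220000) = 1.297701
step 1: c = 2.291460, f(c) = 0.069824 > 0 → new bracket [1.520000, 2.291460]
step 2: c = 2.244537, f(c) = 0.004277 > 0 → new bracket [1.520000, 2.244537]
step 3: c = 2.241674, f(c) = 0.000264 > 0 → new bracket [1.520000, 2.241674]

2.24167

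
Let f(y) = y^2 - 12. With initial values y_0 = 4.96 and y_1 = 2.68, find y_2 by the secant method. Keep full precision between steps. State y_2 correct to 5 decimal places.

f(y_0) = 12.601600, f(y_1) = -4.817600
y_2 = 2.680000 - (-4.817600)·(2.680000 - 4.960000)/(-4.817600 - (12.601600)) = 3.310576; f(y_2) = -1.040087

3.31058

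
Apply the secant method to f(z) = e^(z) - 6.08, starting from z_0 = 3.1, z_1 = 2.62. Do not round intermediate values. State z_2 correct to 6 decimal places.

f(z_0) = 16.117951, f(z_1) = 7.655724
z_2 = 2.620000 - (7.655724)·(2.620000 - 3.100000)/(7.655724 - (16.117951)) = 2.185747; f(z_2) = 2.817293

2.185747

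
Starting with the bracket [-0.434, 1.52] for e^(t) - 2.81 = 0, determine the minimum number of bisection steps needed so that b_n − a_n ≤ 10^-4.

Initial width b − a = 1.52 − -0.434 = 1.954000.
After n steps the width is (b−a)/2^n; need (b−a)/2^n ≤ 10^-4.
So n ≥ log₂(1.954000/10^-4) = log₂(19540.0000) ≈ 14.2541.
Hence n = 15.

15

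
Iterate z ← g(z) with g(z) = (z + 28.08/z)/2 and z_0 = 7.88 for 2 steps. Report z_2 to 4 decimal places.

z_1 = g(7.880000) = 5.721726
z_2 = g(5.721726) = 5.314668

5.3147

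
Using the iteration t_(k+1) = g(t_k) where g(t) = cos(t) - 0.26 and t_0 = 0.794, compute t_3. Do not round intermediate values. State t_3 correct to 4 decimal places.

t_1 = g(0.794000) = 0.440998
t_2 = g(0.440998) = 0.644326
t_3 = g(0.644326) = 0.539505

0.5395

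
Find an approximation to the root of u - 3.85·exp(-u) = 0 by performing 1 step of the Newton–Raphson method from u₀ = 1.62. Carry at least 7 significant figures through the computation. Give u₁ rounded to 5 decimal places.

f'(u) = 1 + 3.85·exp(-u)
u_0 = 1.620000: f = 0.858090, f' = 1.761910 → u_1 = 1.620000 - (0.858090)/(1.761910) = 1.132977

1.13298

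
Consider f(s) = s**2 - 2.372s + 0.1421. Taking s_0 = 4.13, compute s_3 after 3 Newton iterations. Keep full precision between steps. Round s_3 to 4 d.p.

f'(s) = 2s - 2.372
s_0 = 4.130000: f = 7.402640, f' = 5.888000 → s_1 = 4.130000 - (7.402640)/(5.888000) = 2.872758
s_1 = 2.872758: f = 1.580657, f' = 3.373516 → s_2 = 2.872758 - (1.580657)/(3.373516) = 2.404209
s_2 = 2.404209: f = 0.219538, f' = 2.436419 → s_3 = 2.404209 - (0.219538)/(2.436419) = 2.314102

2.3141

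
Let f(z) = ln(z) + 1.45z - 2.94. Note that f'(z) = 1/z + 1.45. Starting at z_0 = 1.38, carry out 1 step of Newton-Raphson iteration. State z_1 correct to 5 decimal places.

Newton update: z ← z − f(z)/f'(z).
z_0 = 1.380000: f = -0.616917, f' = 2.174638 → z_1 = 1.380000 - (-0.616917)/(2.174638) = 1.663687

1.66369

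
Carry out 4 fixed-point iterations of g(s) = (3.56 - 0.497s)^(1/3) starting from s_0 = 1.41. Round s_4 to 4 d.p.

1.4186

s_1 = g(1.410000) = 1.419329
s_2 = g(1.419329) = 1.418561
s_3 = g(1.418561) = 1.418624
s_4 = g(1.418624) = 1.418619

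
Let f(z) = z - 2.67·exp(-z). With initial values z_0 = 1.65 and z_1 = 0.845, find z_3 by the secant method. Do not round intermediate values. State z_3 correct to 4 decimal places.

0.9919

f(z_0) = 1.137227, f(z_1) = -0.301918
z_2 = 0.845000 - (-0.301918)·(0.845000 - 1.650000)/(-0.301918 - (1.137227)) = 1.013881; f(z_2) = 0.045183
z_3 = 1.013881 - (0.045183)·(1.013881 - 0.845000)/(0.045183 - (-0.301918)) = 0.991897; f(z_3) = 0.001668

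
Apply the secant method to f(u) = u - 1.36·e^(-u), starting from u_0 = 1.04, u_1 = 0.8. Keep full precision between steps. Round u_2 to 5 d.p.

0.67759

f(u_0) = 0.559302, f(u_1) = 0.188913
u_2 = 0.800000 - (0.188913)·(0.800000 - 1.040000)/(0.188913 - (0.559302)) = 0.677591; f(u_2) = -0.013070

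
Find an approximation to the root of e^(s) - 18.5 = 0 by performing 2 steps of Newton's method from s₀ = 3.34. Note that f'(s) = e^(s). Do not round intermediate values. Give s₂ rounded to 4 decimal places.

2.9207

s_0 = 3.340000: f = 9.719127, f' = 28.219127 → s_1 = 3.340000 - (9.719127)/(28.219127) = 2.995584
s_1 = 2.995584: f = 1.497029, f' = 19.997029 → s_2 = 2.995584 - (1.497029)/(19.997029) = 2.920721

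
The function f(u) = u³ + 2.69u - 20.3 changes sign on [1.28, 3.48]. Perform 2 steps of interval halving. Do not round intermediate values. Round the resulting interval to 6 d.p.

f(1.280000) = -14.759648, f(3.480000) = 31.205392 (opposite signs)
step 1: m = 2.380000, f(m) = -0.416528 < 0 → root in [2.380000, 3.480000]
step 2: m = 2.930000, f(m) = 12.735457 > 0 → root in [2.380000, 2.930000]

[2.380000, 2.930000]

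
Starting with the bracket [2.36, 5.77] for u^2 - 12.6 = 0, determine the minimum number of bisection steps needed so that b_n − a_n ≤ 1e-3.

12

Initial width b − a = 5.77 − 2.36 = 3.410000.
After n steps the width is (b−a)/2^n; need (b−a)/2^n ≤ 1e-3.
So n ≥ log₂(3.410000/1e-3) = log₂(3410.0000) ≈ 11.7356.
Hence n = 12.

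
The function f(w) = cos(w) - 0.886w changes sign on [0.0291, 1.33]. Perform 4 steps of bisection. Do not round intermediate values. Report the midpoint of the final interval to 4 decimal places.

0.8015

f(0.029100) = 0.973794, f(1.330000) = -0.939904 (opposite signs)
step 1: m = 0.679550, f(m) = 0.175774 > 0 → root in [0.679550, 1.330000]
step 2: m = 1.004775, f(m) = -0.353953 < 0 → root in [0.679550, 1.004775]
step 3: m = 0.842162, f(m) = -0.080305 < 0 → root in [0.679550, 0.842162]
step 4: m = 0.760856, f(m) = 0.050127 > 0 → root in [0.760856, 0.842162]
Midpoint of [0.760856, 0.842162] = 0.801509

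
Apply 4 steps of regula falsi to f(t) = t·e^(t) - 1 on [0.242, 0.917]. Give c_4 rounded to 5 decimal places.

0.56564

f(0.242000) = -0.691742, f(0.917000) = 1.294127
step 1: c = 0.477124, f(c) = -0.231146 < 0 → new bracket [0.477124, 0.917000]
step 2: c = 0.543785, f(c) = -0.063323 < 0 → new bracket [0.543785, 0.917000]
step 3: c = 0.561195, f(c) = -0.016357 < 0 → new bracket [0.561195, 0.917000]
step 4: c = 0.565636, f(c) = -0.004160 < 0 → new bracket [0.565636, 0.917000]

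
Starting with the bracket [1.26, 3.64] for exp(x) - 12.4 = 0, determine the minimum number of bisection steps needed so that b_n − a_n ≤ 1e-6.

22

Initial width b − a = 3.64 − 1.26 = 2.380000.
After n steps the width is (b−a)/2^n; need (b−a)/2^n ≤ 1e-6.
So n ≥ log₂(2.380000/1e-6) = log₂(2380000.0000) ≈ 21.1825.
Hence n = 22.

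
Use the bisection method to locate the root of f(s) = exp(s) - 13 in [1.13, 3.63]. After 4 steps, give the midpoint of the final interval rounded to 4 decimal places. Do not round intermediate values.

2.6144

f(1.130000) = -9.904343, f(3.630000) = 24.712817 (opposite signs)
step 1: m = 2.380000, f(m) = -2.195097 < 0 → root in [2.380000, 3.630000]
step 2: m = 3.005000, f(m) = 7.186216 > 0 → root in [2.380000, 3.005000]
step 3: m = 2.692500, f(m) = 1.768551 > 0 → root in [2.380000, 2.692500]
step 4: m = 2.536250, f(m) = -0.367789 < 0 → root in [2.536250, 2.692500]
Midpoint of [2.536250, 2.692500] = 2.614375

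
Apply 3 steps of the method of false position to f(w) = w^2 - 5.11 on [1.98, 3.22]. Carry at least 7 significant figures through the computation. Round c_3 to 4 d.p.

f(1.980000) = -1.189600, f(3.220000) = 5.258400
step 1: c = 2.208769, f(c) = -0.231338 < 0 → new bracket [2.208769, 3.220000]
step 2: c = 2.251383, f(c) = -0.041276 < 0 → new bracket [2.251383, 3.220000]
step 3: c = 2.258927, f(c) = -0.007250 < 0 → new bracket [2.258927, 3.220000]

2.2589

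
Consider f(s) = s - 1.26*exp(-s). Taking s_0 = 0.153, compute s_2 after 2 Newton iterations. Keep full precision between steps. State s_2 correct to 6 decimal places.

0.654073

Newton update: s ← s − f(s)/f'(s).
f'(s) = 1 + 1.26*exp(-s)
s_0 = 0.153000: f = -0.928243, f' = 2.081243 → s_1 = 0.153000 - (-0.928243)/(2.081243) = 0.599004
s_1 = 0.599004: f = -0.093187, f' = 1.692192 → s_2 = 0.599004 - (-0.093187)/(1.692192) = 0.654073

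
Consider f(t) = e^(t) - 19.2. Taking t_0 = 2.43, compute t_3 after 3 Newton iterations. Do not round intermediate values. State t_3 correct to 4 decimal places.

2.9550

Newton update: t ← t − f(t)/f'(t).
f'(t) = e^(t)
t_0 = 2.430000: f = -7.841118, f' = 11.358882 → t_1 = 2.430000 - (-7.841118)/(11.358882) = 3.120307
t_1 = 3.120307: f = 3.453337, f' = 22.653337 → t_2 = 3.120307 - (3.453337)/(22.653337) = 2.967864
t_2 = 2.967864: f = 0.250337, f' = 19.450337 → t_3 = 2.967864 - (0.250337)/(19.450337) = 2.954994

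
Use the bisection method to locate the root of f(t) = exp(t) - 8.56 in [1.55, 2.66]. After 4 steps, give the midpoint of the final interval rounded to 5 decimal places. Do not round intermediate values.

f(1.550000) = -3.848530, f(2.660000) = 5.736289 (opposite signs)
step 1: m = 2.105000, f(m) = -0.352897 < 0 → root in [2.105000, 2.660000]
step 2: m = 2.382500, f(m) = 2.271949 > 0 → root in [2.105000, 2.382500]
step 3: m = 2.243750, f(m) = 0.868622 > 0 → root in [2.105000, 2.243750]
step 4: m = 2.174375, f(m) = 0.236685 > 0 → root in [2.105000, 2.174375]
Midpoint of [2.105000, 2.174375] = 2.139687

2.13969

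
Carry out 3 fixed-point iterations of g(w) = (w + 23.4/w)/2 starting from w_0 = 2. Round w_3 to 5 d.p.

w_1 = g(2.000000) = 6.850000
w_2 = g(6.850000) = 5.133029
w_3 = g(5.133029) = 4.845870

4.84587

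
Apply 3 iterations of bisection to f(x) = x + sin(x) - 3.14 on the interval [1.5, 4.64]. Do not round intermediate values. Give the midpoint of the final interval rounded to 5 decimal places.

2.87375

f(1.500000) = -0.642505, f(4.640000) = 0.502619 (opposite signs)
step 1: m = 3.070000, f(m) = 0.001532 > 0 → root in [1.500000, 3.070000]
step 2: m = 2.285000, f(m) = -0.099385 < 0 → root in [2.285000, 3.070000]
step 3: m = 2.677500, f(m) = -0.014888 < 0 → root in [2.677500, 3.070000]
Midpoint of [2.677500, 3.070000] = 2.873750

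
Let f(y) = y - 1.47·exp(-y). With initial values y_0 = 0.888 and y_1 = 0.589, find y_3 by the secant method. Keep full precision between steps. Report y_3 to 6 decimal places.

0.717517

f(y_0) = 0.283128, f(y_1) = -0.226676
y_2 = 0.589000 - (-0.226676)·(0.589000 - 0.888000)/(-0.226676 - (0.283128)) = 0.721946; f(y_2) = 0.007811
y_3 = 0.721946 - (0.007811)·(0.721946 - 0.589000)/(0.007811 - (-0.226676)) = 0.717517; f(y_3) = 0.000213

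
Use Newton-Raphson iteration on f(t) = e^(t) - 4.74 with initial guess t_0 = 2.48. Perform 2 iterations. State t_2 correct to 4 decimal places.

Newton update: t ← t − f(t)/f'(t).
f'(t) = e^(t)
t_0 = 2.480000: f = 7.201264, f' = 11.941264 → t_1 = 2.480000 - (7.201264)/(11.941264) = 1.876943
t_1 = 1.876943: f = 1.793501, f' = 6.533501 → t_2 = 1.876943 - (1.793501)/(6.533501) = 1.602435

1.6024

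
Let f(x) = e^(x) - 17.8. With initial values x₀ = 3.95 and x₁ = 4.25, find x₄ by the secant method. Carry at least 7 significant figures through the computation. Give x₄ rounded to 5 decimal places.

Secant update: x_(k+1) = x_k − f(x_k)·(x_k − x_(k-1))/(f(x_k) − f(x_(k-1))).
f(x_0) = 34.135367, f(x_1) = 52.305412
x_2 = 4.250000 - (52.305412)·(4.250000 - 3.950000)/(52.305412 - (34.135367)) = 3.386402; f(x_2) = 11.759392
x_3 = 3.386402 - (11.759392)·(3.386402 - 4.250000)/(11.759392 - (52.305412)) = 3.135936; f(x_3) = 5.210156
x_4 = 3.135936 - (5.210156)·(3.135936 - 3.386402)/(5.210156 - (11.759392)) = 2.936681; f(x_4) = 1.053168

2.93668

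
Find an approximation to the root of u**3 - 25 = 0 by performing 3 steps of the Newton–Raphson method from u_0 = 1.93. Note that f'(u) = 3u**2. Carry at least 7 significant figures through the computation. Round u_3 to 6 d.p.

u_0 = 1.930000: f = -17.810943, f' = 11.174700 → u_1 = 1.930000 - (-17.810943)/(11.174700) = 3.523863
u_1 = 3.523863: f = 18.757965, f' = 37.252835 → u_2 = 3.523863 - (18.757965)/(37.252835) = 3.020332
u_2 = 3.020332: f = 2.552693, f' = 27.367216 → u_3 = 3.020332 - (2.552693)/(27.367216) = 2.927056

2.927056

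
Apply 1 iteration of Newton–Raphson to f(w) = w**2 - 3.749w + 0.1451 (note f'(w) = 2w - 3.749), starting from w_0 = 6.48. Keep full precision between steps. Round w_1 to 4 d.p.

Newton update: w ← w − f(w)/f'(w).
w_0 = 6.480000: f = 17.841980, f' = 9.211000 → w_1 = 6.480000 - (17.841980)/(9.211000) = 4.542970

4.5430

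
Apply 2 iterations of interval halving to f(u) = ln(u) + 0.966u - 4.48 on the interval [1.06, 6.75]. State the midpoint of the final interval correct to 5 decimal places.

3.19375

f(1.060000) = -3.397771, f(6.750000) = 3.950043 (opposite signs)
step 1: m = 3.905000, f(m) = 0.654488 > 0 → root in [1.060000, 3.905000]
step 2: m = 2.482500, f(m) = -1.172639 < 0 → root in [2.482500, 3.905000]
Midpoint of [2.482500, 3.905000] = 3.193750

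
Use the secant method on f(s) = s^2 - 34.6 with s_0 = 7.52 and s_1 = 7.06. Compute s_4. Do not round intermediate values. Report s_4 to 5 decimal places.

Secant update: s_(k+1) = s_k − f(s_k)·(s_k − s_(k-1))/(f(s_k) − f(s_(k-1))).
f(s_0) = 21.950400, f(s_1) = 15.243600
s_2 = 7.060000 - (15.243600)·(7.060000 - 7.520000)/(15.243600 - (21.950400)) = 6.014486; f(s_2) = 1.574037
s_3 = 6.014486 - (1.574037)·(6.014486 - 7.060000)/(1.574037 - (15.243600)) = 5.894096; f(s_3) = 0.140363
s_4 = 5.894096 - (0.140363)·(5.894096 - 6.014486)/(0.140363 - (1.574037)) = 5.882309; f(s_4) = 0.001558

5.88231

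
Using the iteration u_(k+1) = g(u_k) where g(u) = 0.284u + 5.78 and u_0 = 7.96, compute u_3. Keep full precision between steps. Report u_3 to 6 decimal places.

u_1 = g(7.960000) = 8.040640
u_2 = g(8.040640) = 8.063542
u_3 = g(8.063542) = 8.070046

8.070046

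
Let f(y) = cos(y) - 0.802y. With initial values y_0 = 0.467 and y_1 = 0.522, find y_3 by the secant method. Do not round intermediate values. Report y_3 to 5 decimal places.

0.83301

f(y_0) = 0.518389, f(y_1) = 0.448180
y_2 = 0.522000 - (0.448180)·(0.522000 - 0.467000)/(0.448180 - (0.518389)) = 0.873092; f(y_2) = -0.057759
y_3 = 0.873092 - (-0.057759)·(0.873092 - 0.522000)/(-0.057759 - (0.448180)) = 0.833010; f(y_3) = 0.004577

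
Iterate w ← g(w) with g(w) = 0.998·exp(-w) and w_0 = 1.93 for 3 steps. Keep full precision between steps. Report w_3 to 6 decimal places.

0.420876

w_1 = g(1.930000) = 0.144858
w_2 = g(0.144858) = 0.863415
w_3 = g(0.863415) = 0.420876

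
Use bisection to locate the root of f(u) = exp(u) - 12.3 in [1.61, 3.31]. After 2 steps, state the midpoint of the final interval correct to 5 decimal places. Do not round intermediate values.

f(1.610000) = -7.297189, f(3.310000) = 15.085125 (opposite signs)
step 1: m = 2.460000, f(m) = -0.595188 < 0 → root in [2.460000, 3.310000]
step 2: m = 2.885000, f(m) = 5.603568 > 0 → root in [2.460000, 2.885000]
Midpoint of [2.460000, 2.885000] = 2.672500

2.67250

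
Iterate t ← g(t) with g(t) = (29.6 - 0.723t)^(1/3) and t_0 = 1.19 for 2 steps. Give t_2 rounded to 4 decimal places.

t_1 = g(1.190000) = 3.063094
t_2 = g(3.063094) = 3.014206

3.0142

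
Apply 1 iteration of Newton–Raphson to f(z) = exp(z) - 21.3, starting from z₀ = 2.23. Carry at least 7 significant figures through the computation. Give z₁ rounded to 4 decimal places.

f'(z) = exp(z)
z_0 = 2.230000: f = -12.000134, f' = 9.299866 → z_1 = 2.230000 - (-12.000134)/(9.299866) = 3.520356

3.5204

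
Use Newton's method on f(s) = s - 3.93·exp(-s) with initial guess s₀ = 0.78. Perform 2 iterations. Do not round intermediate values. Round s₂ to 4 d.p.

f'(s) = 1 + 3.93·exp(-s)
s_0 = 0.780000: f = -1.021536, f' = 2.801536 → s_1 = 0.780000 - (-1.021536)/(2.801536) = 1.144634
s_1 = 1.144634: f = -0.106443, f' = 2.251078 → s_2 = 1.144634 - (-0.106443)/(2.251078) = 1.191920

1.1919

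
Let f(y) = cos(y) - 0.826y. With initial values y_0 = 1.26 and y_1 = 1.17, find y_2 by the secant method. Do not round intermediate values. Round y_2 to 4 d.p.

f(y_0) = -0.734943, f(y_1) = -0.576268
y_2 = 1.170000 - (-0.576268)·(1.170000 - 1.260000)/(-0.576268 - (-0.734943)) = 0.843142; f(y_2) = -0.031315

0.8431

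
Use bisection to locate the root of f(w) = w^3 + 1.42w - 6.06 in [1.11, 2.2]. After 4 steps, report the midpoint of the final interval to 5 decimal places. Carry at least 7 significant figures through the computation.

f(1.110000) = -3.116169, f(2.200000) = 7.712000 (opposite signs)
step 1: m = 1.655000, f(m) = 0.823186 > 0 → root in [1.110000, 1.655000]
step 2: m = 1.382500, f(m) = -1.454469 < 0 → root in [1.382500, 1.655000]
step 3: m = 1.518750, f(m) = -0.400224 < 0 → root in [1.518750, 1.655000]
step 4: m = 1.586875, f(m) = 0.189387 > 0 → root in [1.518750, 1.586875]
Midpoint of [1.518750, 1.586875] = 1.552813

1.55281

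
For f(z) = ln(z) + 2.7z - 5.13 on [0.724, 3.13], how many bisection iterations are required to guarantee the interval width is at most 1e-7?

Initial width b − a = 3.13 − 0.724 = 2.406000.
After n steps the width is (b−a)/2^n; need (b−a)/2^n ≤ 1e-7.
So n ≥ log₂(2.406000/1e-7) = log₂(24060000.0000) ≈ 24.5201.
Hence n = 25.

25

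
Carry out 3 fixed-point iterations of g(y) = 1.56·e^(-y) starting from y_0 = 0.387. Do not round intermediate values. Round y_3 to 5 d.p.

0.90836

y_1 = g(0.387000) = 1.059382
y_2 = g(1.059382) = 0.540805
y_3 = g(0.540805) = 0.908356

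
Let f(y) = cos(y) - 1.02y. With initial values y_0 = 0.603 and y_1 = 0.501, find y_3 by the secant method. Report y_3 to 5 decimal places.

0.72990

Secant update: y_(k+1) = y_k − f(y_k)·(y_k − y_(k-1))/(f(y_k) − f(y_(k-1))).
f(y_0) = 0.208578, f(y_1) = 0.366083
y_2 = 0.501000 - (0.366083)·(0.501000 - 0.603000)/(0.366083 - (0.208578)) = 0.738075; f(y_2) = -0.013071
y_3 = 0.738075 - (-0.013071)·(0.738075 - 0.501000)/(-0.013071 - (0.366083)) = 0.729902; f(y_3) = 0.000740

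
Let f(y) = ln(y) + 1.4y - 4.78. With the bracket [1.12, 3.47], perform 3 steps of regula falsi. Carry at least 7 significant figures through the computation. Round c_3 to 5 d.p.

f(1.120000) = -3.098671, f(3.470000) = 1.322155
step 1: c = 2.767176, f(c) = 0.111873 > 0 → new bracket [1.120000, 2.767176]
step 2: c = 2.709779, f(c) = 0.010558 > 0 → new bracket [1.120000, 2.709779]
step 3: c = 2.704381, f(c) = 0.001006 > 0 → new bracket [1.120000, 2.704381]

2.70438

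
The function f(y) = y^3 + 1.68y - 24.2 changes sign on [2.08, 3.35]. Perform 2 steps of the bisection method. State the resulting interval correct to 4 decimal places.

[2.3975, 2.7150]

f(2.080000) = -11.706688, f(3.350000) = 19.023375 (opposite signs)
step 1: m = 2.715000, f(m) = 0.374076 > 0 → root in [2.080000, 2.715000]
step 2: m = 2.397500, f(m) = -6.391355 < 0 → root in [2.397500, 2.715000]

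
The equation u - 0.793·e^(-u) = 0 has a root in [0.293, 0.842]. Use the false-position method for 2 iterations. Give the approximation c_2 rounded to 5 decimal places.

0.48754

False-position update: c = (a·f(b) − b·f(a))/(f(b) − f(a)); replace the endpoint whose sign matches f(c).
f(0.293000) = -0.298596, f(0.842000) = 0.500338
step 1: c = 0.498185, f(c) = 0.016332 > 0 → new bracket [0.293000, 0.498185]
step 2: c = 0.487544, f(c) = 0.000537 > 0 → new bracket [0.293000, 0.487544]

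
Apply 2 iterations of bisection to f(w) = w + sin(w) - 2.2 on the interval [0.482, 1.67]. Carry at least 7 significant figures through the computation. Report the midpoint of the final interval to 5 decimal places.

f(0.482000) = -1.254448, f(1.670000) = 0.465083 (opposite signs)
step 1: m = 1.076000, f(m) = -0.243935 < 0 → root in [1.076000, 1.670000]
step 2: m = 1.373000, f(m) = 0.153502 > 0 → root in [1.076000, 1.373000]
Midpoint of [1.076000, 1.373000] = 1.224500

1.22450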